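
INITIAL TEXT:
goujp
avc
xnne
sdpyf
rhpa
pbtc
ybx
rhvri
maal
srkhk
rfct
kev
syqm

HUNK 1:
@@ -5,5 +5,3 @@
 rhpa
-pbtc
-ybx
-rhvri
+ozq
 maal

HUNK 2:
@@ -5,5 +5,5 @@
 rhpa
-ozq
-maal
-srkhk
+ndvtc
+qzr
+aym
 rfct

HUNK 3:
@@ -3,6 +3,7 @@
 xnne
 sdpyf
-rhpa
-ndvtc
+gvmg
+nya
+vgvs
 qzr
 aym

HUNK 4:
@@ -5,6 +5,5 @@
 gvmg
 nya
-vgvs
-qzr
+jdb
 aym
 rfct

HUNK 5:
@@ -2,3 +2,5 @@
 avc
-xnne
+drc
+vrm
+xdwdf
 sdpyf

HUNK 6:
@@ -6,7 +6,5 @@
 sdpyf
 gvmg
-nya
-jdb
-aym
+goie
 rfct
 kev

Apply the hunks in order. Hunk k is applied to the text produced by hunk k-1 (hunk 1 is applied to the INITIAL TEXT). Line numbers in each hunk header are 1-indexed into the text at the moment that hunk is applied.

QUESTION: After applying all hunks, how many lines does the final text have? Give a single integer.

Answer: 11

Derivation:
Hunk 1: at line 5 remove [pbtc,ybx,rhvri] add [ozq] -> 11 lines: goujp avc xnne sdpyf rhpa ozq maal srkhk rfct kev syqm
Hunk 2: at line 5 remove [ozq,maal,srkhk] add [ndvtc,qzr,aym] -> 11 lines: goujp avc xnne sdpyf rhpa ndvtc qzr aym rfct kev syqm
Hunk 3: at line 3 remove [rhpa,ndvtc] add [gvmg,nya,vgvs] -> 12 lines: goujp avc xnne sdpyf gvmg nya vgvs qzr aym rfct kev syqm
Hunk 4: at line 5 remove [vgvs,qzr] add [jdb] -> 11 lines: goujp avc xnne sdpyf gvmg nya jdb aym rfct kev syqm
Hunk 5: at line 2 remove [xnne] add [drc,vrm,xdwdf] -> 13 lines: goujp avc drc vrm xdwdf sdpyf gvmg nya jdb aym rfct kev syqm
Hunk 6: at line 6 remove [nya,jdb,aym] add [goie] -> 11 lines: goujp avc drc vrm xdwdf sdpyf gvmg goie rfct kev syqm
Final line count: 11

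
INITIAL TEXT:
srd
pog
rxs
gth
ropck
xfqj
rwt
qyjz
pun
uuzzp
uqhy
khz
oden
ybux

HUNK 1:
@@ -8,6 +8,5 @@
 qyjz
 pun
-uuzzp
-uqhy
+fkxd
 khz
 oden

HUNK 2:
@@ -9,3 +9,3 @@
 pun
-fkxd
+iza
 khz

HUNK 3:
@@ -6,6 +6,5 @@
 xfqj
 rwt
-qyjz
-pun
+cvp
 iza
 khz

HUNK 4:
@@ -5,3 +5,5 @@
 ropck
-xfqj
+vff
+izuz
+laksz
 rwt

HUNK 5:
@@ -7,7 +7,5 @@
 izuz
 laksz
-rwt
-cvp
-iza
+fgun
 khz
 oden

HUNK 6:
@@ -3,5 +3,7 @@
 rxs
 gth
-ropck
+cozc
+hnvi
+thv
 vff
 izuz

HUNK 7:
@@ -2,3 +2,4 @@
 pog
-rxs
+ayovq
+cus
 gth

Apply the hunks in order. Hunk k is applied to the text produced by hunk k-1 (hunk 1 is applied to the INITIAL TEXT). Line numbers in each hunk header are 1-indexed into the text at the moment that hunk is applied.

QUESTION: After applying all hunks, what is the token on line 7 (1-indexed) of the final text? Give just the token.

Hunk 1: at line 8 remove [uuzzp,uqhy] add [fkxd] -> 13 lines: srd pog rxs gth ropck xfqj rwt qyjz pun fkxd khz oden ybux
Hunk 2: at line 9 remove [fkxd] add [iza] -> 13 lines: srd pog rxs gth ropck xfqj rwt qyjz pun iza khz oden ybux
Hunk 3: at line 6 remove [qyjz,pun] add [cvp] -> 12 lines: srd pog rxs gth ropck xfqj rwt cvp iza khz oden ybux
Hunk 4: at line 5 remove [xfqj] add [vff,izuz,laksz] -> 14 lines: srd pog rxs gth ropck vff izuz laksz rwt cvp iza khz oden ybux
Hunk 5: at line 7 remove [rwt,cvp,iza] add [fgun] -> 12 lines: srd pog rxs gth ropck vff izuz laksz fgun khz oden ybux
Hunk 6: at line 3 remove [ropck] add [cozc,hnvi,thv] -> 14 lines: srd pog rxs gth cozc hnvi thv vff izuz laksz fgun khz oden ybux
Hunk 7: at line 2 remove [rxs] add [ayovq,cus] -> 15 lines: srd pog ayovq cus gth cozc hnvi thv vff izuz laksz fgun khz oden ybux
Final line 7: hnvi

Answer: hnvi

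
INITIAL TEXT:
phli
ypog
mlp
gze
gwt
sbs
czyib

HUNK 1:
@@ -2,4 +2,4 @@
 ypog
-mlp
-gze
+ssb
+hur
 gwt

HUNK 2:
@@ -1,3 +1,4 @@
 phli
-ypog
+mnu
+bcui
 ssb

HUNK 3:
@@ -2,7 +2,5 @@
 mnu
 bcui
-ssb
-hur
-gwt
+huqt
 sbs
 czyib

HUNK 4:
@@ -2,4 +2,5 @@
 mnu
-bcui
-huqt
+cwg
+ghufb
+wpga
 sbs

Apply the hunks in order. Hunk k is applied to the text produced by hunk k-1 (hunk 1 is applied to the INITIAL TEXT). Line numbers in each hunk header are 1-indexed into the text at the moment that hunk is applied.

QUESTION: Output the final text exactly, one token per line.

Answer: phli
mnu
cwg
ghufb
wpga
sbs
czyib

Derivation:
Hunk 1: at line 2 remove [mlp,gze] add [ssb,hur] -> 7 lines: phli ypog ssb hur gwt sbs czyib
Hunk 2: at line 1 remove [ypog] add [mnu,bcui] -> 8 lines: phli mnu bcui ssb hur gwt sbs czyib
Hunk 3: at line 2 remove [ssb,hur,gwt] add [huqt] -> 6 lines: phli mnu bcui huqt sbs czyib
Hunk 4: at line 2 remove [bcui,huqt] add [cwg,ghufb,wpga] -> 7 lines: phli mnu cwg ghufb wpga sbs czyib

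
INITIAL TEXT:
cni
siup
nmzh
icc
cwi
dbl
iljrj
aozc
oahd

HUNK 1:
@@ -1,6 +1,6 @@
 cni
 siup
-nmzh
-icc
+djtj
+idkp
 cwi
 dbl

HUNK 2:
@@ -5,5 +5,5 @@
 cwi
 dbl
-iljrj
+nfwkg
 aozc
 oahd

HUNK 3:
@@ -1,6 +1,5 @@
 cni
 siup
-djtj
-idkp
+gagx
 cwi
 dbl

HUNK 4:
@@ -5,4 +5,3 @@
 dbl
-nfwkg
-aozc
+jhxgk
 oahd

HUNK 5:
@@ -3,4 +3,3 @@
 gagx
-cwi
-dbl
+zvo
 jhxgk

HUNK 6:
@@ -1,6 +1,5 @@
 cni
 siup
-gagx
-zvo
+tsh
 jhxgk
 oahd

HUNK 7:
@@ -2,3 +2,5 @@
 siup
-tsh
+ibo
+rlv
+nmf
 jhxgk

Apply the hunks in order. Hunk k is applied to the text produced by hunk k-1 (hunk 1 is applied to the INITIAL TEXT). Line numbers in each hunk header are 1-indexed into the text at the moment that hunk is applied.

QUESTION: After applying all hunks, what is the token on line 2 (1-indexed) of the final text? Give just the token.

Hunk 1: at line 1 remove [nmzh,icc] add [djtj,idkp] -> 9 lines: cni siup djtj idkp cwi dbl iljrj aozc oahd
Hunk 2: at line 5 remove [iljrj] add [nfwkg] -> 9 lines: cni siup djtj idkp cwi dbl nfwkg aozc oahd
Hunk 3: at line 1 remove [djtj,idkp] add [gagx] -> 8 lines: cni siup gagx cwi dbl nfwkg aozc oahd
Hunk 4: at line 5 remove [nfwkg,aozc] add [jhxgk] -> 7 lines: cni siup gagx cwi dbl jhxgk oahd
Hunk 5: at line 3 remove [cwi,dbl] add [zvo] -> 6 lines: cni siup gagx zvo jhxgk oahd
Hunk 6: at line 1 remove [gagx,zvo] add [tsh] -> 5 lines: cni siup tsh jhxgk oahd
Hunk 7: at line 2 remove [tsh] add [ibo,rlv,nmf] -> 7 lines: cni siup ibo rlv nmf jhxgk oahd
Final line 2: siup

Answer: siup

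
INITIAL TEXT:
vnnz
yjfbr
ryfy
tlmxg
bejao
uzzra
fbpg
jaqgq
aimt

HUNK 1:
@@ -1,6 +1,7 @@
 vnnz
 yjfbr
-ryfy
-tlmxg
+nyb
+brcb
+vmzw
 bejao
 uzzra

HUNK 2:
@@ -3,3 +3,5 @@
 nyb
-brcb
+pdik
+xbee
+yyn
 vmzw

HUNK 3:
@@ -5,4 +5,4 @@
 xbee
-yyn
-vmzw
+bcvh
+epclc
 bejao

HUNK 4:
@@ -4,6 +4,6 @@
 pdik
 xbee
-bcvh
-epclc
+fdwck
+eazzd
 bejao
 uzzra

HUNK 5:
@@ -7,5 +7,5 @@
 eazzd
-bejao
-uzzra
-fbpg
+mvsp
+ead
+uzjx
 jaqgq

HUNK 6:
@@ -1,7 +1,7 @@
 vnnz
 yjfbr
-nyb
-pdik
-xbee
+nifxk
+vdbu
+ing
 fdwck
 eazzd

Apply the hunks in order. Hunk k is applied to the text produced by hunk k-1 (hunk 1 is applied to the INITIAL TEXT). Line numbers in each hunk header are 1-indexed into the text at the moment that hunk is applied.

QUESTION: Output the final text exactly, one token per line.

Answer: vnnz
yjfbr
nifxk
vdbu
ing
fdwck
eazzd
mvsp
ead
uzjx
jaqgq
aimt

Derivation:
Hunk 1: at line 1 remove [ryfy,tlmxg] add [nyb,brcb,vmzw] -> 10 lines: vnnz yjfbr nyb brcb vmzw bejao uzzra fbpg jaqgq aimt
Hunk 2: at line 3 remove [brcb] add [pdik,xbee,yyn] -> 12 lines: vnnz yjfbr nyb pdik xbee yyn vmzw bejao uzzra fbpg jaqgq aimt
Hunk 3: at line 5 remove [yyn,vmzw] add [bcvh,epclc] -> 12 lines: vnnz yjfbr nyb pdik xbee bcvh epclc bejao uzzra fbpg jaqgq aimt
Hunk 4: at line 4 remove [bcvh,epclc] add [fdwck,eazzd] -> 12 lines: vnnz yjfbr nyb pdik xbee fdwck eazzd bejao uzzra fbpg jaqgq aimt
Hunk 5: at line 7 remove [bejao,uzzra,fbpg] add [mvsp,ead,uzjx] -> 12 lines: vnnz yjfbr nyb pdik xbee fdwck eazzd mvsp ead uzjx jaqgq aimt
Hunk 6: at line 1 remove [nyb,pdik,xbee] add [nifxk,vdbu,ing] -> 12 lines: vnnz yjfbr nifxk vdbu ing fdwck eazzd mvsp ead uzjx jaqgq aimt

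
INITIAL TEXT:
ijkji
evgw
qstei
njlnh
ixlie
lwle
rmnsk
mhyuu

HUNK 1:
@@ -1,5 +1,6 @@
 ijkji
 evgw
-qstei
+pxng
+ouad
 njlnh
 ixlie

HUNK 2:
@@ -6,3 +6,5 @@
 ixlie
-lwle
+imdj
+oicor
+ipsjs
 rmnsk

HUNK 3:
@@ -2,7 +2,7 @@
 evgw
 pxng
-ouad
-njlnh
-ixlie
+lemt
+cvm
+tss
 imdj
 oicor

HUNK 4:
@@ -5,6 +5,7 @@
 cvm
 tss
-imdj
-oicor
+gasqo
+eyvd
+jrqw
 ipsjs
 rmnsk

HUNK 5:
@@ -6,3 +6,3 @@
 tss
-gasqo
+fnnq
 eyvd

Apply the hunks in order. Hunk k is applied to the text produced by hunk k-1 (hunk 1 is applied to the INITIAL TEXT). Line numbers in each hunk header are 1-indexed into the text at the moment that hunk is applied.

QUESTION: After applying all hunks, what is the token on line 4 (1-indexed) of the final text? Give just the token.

Hunk 1: at line 1 remove [qstei] add [pxng,ouad] -> 9 lines: ijkji evgw pxng ouad njlnh ixlie lwle rmnsk mhyuu
Hunk 2: at line 6 remove [lwle] add [imdj,oicor,ipsjs] -> 11 lines: ijkji evgw pxng ouad njlnh ixlie imdj oicor ipsjs rmnsk mhyuu
Hunk 3: at line 2 remove [ouad,njlnh,ixlie] add [lemt,cvm,tss] -> 11 lines: ijkji evgw pxng lemt cvm tss imdj oicor ipsjs rmnsk mhyuu
Hunk 4: at line 5 remove [imdj,oicor] add [gasqo,eyvd,jrqw] -> 12 lines: ijkji evgw pxng lemt cvm tss gasqo eyvd jrqw ipsjs rmnsk mhyuu
Hunk 5: at line 6 remove [gasqo] add [fnnq] -> 12 lines: ijkji evgw pxng lemt cvm tss fnnq eyvd jrqw ipsjs rmnsk mhyuu
Final line 4: lemt

Answer: lemt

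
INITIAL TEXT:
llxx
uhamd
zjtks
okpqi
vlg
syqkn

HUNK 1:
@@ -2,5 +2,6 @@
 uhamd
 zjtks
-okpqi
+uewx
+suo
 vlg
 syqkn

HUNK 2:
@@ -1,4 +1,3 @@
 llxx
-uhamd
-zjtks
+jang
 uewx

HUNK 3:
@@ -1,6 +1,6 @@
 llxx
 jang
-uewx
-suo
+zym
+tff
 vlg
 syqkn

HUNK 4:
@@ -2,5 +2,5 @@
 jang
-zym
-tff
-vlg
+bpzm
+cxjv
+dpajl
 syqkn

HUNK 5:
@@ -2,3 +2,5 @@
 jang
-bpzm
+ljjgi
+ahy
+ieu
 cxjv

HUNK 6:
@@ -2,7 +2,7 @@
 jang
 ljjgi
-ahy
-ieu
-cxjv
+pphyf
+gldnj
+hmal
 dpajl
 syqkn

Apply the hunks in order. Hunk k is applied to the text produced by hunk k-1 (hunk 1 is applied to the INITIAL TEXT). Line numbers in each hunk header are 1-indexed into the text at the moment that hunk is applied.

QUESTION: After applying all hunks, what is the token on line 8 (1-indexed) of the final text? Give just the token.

Answer: syqkn

Derivation:
Hunk 1: at line 2 remove [okpqi] add [uewx,suo] -> 7 lines: llxx uhamd zjtks uewx suo vlg syqkn
Hunk 2: at line 1 remove [uhamd,zjtks] add [jang] -> 6 lines: llxx jang uewx suo vlg syqkn
Hunk 3: at line 1 remove [uewx,suo] add [zym,tff] -> 6 lines: llxx jang zym tff vlg syqkn
Hunk 4: at line 2 remove [zym,tff,vlg] add [bpzm,cxjv,dpajl] -> 6 lines: llxx jang bpzm cxjv dpajl syqkn
Hunk 5: at line 2 remove [bpzm] add [ljjgi,ahy,ieu] -> 8 lines: llxx jang ljjgi ahy ieu cxjv dpajl syqkn
Hunk 6: at line 2 remove [ahy,ieu,cxjv] add [pphyf,gldnj,hmal] -> 8 lines: llxx jang ljjgi pphyf gldnj hmal dpajl syqkn
Final line 8: syqkn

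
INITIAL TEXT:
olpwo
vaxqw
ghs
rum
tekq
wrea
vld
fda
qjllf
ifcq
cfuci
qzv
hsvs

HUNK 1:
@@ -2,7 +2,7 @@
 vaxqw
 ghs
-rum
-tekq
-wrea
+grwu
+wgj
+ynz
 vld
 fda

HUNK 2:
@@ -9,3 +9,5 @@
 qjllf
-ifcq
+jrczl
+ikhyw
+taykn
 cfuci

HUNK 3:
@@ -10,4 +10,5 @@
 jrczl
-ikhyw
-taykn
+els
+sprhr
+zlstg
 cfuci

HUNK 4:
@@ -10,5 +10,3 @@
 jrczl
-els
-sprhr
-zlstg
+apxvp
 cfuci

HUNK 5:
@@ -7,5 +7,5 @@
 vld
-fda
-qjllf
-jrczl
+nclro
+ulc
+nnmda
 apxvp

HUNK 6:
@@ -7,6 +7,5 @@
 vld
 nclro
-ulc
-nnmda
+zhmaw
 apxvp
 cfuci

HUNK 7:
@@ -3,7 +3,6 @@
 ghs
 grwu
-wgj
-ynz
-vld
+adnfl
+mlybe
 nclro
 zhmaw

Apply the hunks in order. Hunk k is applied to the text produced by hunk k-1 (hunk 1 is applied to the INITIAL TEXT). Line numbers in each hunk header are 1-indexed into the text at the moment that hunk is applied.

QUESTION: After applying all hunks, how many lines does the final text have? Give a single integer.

Answer: 12

Derivation:
Hunk 1: at line 2 remove [rum,tekq,wrea] add [grwu,wgj,ynz] -> 13 lines: olpwo vaxqw ghs grwu wgj ynz vld fda qjllf ifcq cfuci qzv hsvs
Hunk 2: at line 9 remove [ifcq] add [jrczl,ikhyw,taykn] -> 15 lines: olpwo vaxqw ghs grwu wgj ynz vld fda qjllf jrczl ikhyw taykn cfuci qzv hsvs
Hunk 3: at line 10 remove [ikhyw,taykn] add [els,sprhr,zlstg] -> 16 lines: olpwo vaxqw ghs grwu wgj ynz vld fda qjllf jrczl els sprhr zlstg cfuci qzv hsvs
Hunk 4: at line 10 remove [els,sprhr,zlstg] add [apxvp] -> 14 lines: olpwo vaxqw ghs grwu wgj ynz vld fda qjllf jrczl apxvp cfuci qzv hsvs
Hunk 5: at line 7 remove [fda,qjllf,jrczl] add [nclro,ulc,nnmda] -> 14 lines: olpwo vaxqw ghs grwu wgj ynz vld nclro ulc nnmda apxvp cfuci qzv hsvs
Hunk 6: at line 7 remove [ulc,nnmda] add [zhmaw] -> 13 lines: olpwo vaxqw ghs grwu wgj ynz vld nclro zhmaw apxvp cfuci qzv hsvs
Hunk 7: at line 3 remove [wgj,ynz,vld] add [adnfl,mlybe] -> 12 lines: olpwo vaxqw ghs grwu adnfl mlybe nclro zhmaw apxvp cfuci qzv hsvs
Final line count: 12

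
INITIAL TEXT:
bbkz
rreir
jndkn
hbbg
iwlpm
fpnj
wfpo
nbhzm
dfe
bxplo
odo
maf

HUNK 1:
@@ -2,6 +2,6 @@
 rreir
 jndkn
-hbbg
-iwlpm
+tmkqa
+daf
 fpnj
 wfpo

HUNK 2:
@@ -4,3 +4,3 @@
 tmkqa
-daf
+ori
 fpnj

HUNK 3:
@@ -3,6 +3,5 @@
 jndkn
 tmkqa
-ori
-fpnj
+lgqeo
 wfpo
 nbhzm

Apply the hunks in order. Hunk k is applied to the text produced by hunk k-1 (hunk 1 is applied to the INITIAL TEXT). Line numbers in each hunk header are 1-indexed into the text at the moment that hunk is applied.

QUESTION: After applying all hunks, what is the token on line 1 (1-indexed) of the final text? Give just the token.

Answer: bbkz

Derivation:
Hunk 1: at line 2 remove [hbbg,iwlpm] add [tmkqa,daf] -> 12 lines: bbkz rreir jndkn tmkqa daf fpnj wfpo nbhzm dfe bxplo odo maf
Hunk 2: at line 4 remove [daf] add [ori] -> 12 lines: bbkz rreir jndkn tmkqa ori fpnj wfpo nbhzm dfe bxplo odo maf
Hunk 3: at line 3 remove [ori,fpnj] add [lgqeo] -> 11 lines: bbkz rreir jndkn tmkqa lgqeo wfpo nbhzm dfe bxplo odo maf
Final line 1: bbkz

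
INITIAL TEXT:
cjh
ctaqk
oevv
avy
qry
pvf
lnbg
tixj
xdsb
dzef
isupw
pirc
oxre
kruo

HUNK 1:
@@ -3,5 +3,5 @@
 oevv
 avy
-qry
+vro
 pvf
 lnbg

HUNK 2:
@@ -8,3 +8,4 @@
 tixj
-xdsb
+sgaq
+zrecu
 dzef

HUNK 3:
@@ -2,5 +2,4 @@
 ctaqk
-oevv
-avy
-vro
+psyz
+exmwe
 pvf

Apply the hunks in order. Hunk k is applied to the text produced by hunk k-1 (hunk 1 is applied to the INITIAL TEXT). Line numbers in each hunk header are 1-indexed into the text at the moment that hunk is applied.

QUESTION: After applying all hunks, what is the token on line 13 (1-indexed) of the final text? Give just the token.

Answer: oxre

Derivation:
Hunk 1: at line 3 remove [qry] add [vro] -> 14 lines: cjh ctaqk oevv avy vro pvf lnbg tixj xdsb dzef isupw pirc oxre kruo
Hunk 2: at line 8 remove [xdsb] add [sgaq,zrecu] -> 15 lines: cjh ctaqk oevv avy vro pvf lnbg tixj sgaq zrecu dzef isupw pirc oxre kruo
Hunk 3: at line 2 remove [oevv,avy,vro] add [psyz,exmwe] -> 14 lines: cjh ctaqk psyz exmwe pvf lnbg tixj sgaq zrecu dzef isupw pirc oxre kruo
Final line 13: oxre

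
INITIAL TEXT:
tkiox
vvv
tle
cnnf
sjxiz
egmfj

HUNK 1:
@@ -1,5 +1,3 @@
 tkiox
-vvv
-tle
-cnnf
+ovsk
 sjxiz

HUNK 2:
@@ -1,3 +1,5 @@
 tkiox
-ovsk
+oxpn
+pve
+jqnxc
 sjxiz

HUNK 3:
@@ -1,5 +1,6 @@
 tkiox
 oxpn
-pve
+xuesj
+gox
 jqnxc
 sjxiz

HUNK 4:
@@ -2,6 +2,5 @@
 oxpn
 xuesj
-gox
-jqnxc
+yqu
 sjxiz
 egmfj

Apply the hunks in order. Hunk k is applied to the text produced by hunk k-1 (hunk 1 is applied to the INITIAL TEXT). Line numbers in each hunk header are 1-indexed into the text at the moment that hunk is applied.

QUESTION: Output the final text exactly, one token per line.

Hunk 1: at line 1 remove [vvv,tle,cnnf] add [ovsk] -> 4 lines: tkiox ovsk sjxiz egmfj
Hunk 2: at line 1 remove [ovsk] add [oxpn,pve,jqnxc] -> 6 lines: tkiox oxpn pve jqnxc sjxiz egmfj
Hunk 3: at line 1 remove [pve] add [xuesj,gox] -> 7 lines: tkiox oxpn xuesj gox jqnxc sjxiz egmfj
Hunk 4: at line 2 remove [gox,jqnxc] add [yqu] -> 6 lines: tkiox oxpn xuesj yqu sjxiz egmfj

Answer: tkiox
oxpn
xuesj
yqu
sjxiz
egmfj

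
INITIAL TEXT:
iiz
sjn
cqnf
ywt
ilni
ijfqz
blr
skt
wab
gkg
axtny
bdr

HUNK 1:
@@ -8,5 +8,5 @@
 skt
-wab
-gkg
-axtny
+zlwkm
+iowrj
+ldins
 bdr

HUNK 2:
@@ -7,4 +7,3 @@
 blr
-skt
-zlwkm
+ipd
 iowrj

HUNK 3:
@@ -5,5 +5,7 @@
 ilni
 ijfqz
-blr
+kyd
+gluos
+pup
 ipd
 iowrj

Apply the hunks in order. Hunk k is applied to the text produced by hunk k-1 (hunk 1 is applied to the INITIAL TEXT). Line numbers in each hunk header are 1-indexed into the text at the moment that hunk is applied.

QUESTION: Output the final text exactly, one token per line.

Hunk 1: at line 8 remove [wab,gkg,axtny] add [zlwkm,iowrj,ldins] -> 12 lines: iiz sjn cqnf ywt ilni ijfqz blr skt zlwkm iowrj ldins bdr
Hunk 2: at line 7 remove [skt,zlwkm] add [ipd] -> 11 lines: iiz sjn cqnf ywt ilni ijfqz blr ipd iowrj ldins bdr
Hunk 3: at line 5 remove [blr] add [kyd,gluos,pup] -> 13 lines: iiz sjn cqnf ywt ilni ijfqz kyd gluos pup ipd iowrj ldins bdr

Answer: iiz
sjn
cqnf
ywt
ilni
ijfqz
kyd
gluos
pup
ipd
iowrj
ldins
bdr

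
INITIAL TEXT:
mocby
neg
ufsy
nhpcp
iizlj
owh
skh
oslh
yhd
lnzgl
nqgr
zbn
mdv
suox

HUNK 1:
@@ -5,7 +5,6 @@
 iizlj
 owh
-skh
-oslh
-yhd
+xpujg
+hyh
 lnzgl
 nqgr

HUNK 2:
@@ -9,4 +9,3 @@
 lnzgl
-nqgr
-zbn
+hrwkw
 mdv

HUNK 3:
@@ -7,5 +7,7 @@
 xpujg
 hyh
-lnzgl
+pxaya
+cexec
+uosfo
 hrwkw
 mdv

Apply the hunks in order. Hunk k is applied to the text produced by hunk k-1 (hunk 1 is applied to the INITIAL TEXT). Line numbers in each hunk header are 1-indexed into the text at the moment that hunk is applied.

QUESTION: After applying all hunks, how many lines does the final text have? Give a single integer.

Answer: 14

Derivation:
Hunk 1: at line 5 remove [skh,oslh,yhd] add [xpujg,hyh] -> 13 lines: mocby neg ufsy nhpcp iizlj owh xpujg hyh lnzgl nqgr zbn mdv suox
Hunk 2: at line 9 remove [nqgr,zbn] add [hrwkw] -> 12 lines: mocby neg ufsy nhpcp iizlj owh xpujg hyh lnzgl hrwkw mdv suox
Hunk 3: at line 7 remove [lnzgl] add [pxaya,cexec,uosfo] -> 14 lines: mocby neg ufsy nhpcp iizlj owh xpujg hyh pxaya cexec uosfo hrwkw mdv suox
Final line count: 14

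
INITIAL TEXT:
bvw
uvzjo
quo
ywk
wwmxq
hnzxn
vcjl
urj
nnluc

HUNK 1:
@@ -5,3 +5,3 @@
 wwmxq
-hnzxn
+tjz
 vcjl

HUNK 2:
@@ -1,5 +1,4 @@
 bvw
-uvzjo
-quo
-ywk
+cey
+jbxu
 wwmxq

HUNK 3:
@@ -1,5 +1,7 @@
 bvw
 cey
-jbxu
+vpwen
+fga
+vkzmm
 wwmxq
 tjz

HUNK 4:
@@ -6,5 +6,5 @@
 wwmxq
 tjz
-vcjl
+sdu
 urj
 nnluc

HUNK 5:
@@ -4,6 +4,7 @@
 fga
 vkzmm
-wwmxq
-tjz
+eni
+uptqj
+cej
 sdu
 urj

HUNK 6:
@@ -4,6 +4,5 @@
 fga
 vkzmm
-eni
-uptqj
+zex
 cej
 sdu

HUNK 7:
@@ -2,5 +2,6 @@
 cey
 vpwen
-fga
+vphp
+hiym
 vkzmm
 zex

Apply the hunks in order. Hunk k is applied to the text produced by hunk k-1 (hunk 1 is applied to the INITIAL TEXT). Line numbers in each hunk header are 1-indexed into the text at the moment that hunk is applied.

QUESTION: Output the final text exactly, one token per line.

Hunk 1: at line 5 remove [hnzxn] add [tjz] -> 9 lines: bvw uvzjo quo ywk wwmxq tjz vcjl urj nnluc
Hunk 2: at line 1 remove [uvzjo,quo,ywk] add [cey,jbxu] -> 8 lines: bvw cey jbxu wwmxq tjz vcjl urj nnluc
Hunk 3: at line 1 remove [jbxu] add [vpwen,fga,vkzmm] -> 10 lines: bvw cey vpwen fga vkzmm wwmxq tjz vcjl urj nnluc
Hunk 4: at line 6 remove [vcjl] add [sdu] -> 10 lines: bvw cey vpwen fga vkzmm wwmxq tjz sdu urj nnluc
Hunk 5: at line 4 remove [wwmxq,tjz] add [eni,uptqj,cej] -> 11 lines: bvw cey vpwen fga vkzmm eni uptqj cej sdu urj nnluc
Hunk 6: at line 4 remove [eni,uptqj] add [zex] -> 10 lines: bvw cey vpwen fga vkzmm zex cej sdu urj nnluc
Hunk 7: at line 2 remove [fga] add [vphp,hiym] -> 11 lines: bvw cey vpwen vphp hiym vkzmm zex cej sdu urj nnluc

Answer: bvw
cey
vpwen
vphp
hiym
vkzmm
zex
cej
sdu
urj
nnluc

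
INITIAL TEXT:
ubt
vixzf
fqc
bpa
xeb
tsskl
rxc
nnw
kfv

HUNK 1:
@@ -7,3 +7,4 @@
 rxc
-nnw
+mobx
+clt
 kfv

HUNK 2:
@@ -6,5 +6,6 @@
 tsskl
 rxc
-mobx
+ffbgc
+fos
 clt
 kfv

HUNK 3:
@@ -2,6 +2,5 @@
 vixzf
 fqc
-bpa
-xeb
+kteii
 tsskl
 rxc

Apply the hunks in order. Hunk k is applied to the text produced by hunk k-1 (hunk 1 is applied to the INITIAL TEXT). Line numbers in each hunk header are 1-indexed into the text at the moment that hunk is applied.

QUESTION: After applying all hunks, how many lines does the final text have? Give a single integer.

Hunk 1: at line 7 remove [nnw] add [mobx,clt] -> 10 lines: ubt vixzf fqc bpa xeb tsskl rxc mobx clt kfv
Hunk 2: at line 6 remove [mobx] add [ffbgc,fos] -> 11 lines: ubt vixzf fqc bpa xeb tsskl rxc ffbgc fos clt kfv
Hunk 3: at line 2 remove [bpa,xeb] add [kteii] -> 10 lines: ubt vixzf fqc kteii tsskl rxc ffbgc fos clt kfv
Final line count: 10

Answer: 10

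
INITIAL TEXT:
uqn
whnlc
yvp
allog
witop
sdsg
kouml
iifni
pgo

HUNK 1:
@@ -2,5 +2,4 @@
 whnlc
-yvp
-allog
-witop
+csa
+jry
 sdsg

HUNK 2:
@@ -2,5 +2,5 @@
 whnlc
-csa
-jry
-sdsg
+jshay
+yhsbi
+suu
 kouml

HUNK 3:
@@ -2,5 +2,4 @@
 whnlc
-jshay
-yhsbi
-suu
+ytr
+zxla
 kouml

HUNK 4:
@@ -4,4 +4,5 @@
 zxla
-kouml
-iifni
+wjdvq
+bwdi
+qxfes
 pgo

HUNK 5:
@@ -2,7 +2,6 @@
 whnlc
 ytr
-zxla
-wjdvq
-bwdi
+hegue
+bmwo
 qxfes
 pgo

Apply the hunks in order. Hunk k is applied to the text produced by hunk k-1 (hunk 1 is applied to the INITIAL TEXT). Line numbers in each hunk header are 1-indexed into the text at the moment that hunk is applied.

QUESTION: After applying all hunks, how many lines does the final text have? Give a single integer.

Answer: 7

Derivation:
Hunk 1: at line 2 remove [yvp,allog,witop] add [csa,jry] -> 8 lines: uqn whnlc csa jry sdsg kouml iifni pgo
Hunk 2: at line 2 remove [csa,jry,sdsg] add [jshay,yhsbi,suu] -> 8 lines: uqn whnlc jshay yhsbi suu kouml iifni pgo
Hunk 3: at line 2 remove [jshay,yhsbi,suu] add [ytr,zxla] -> 7 lines: uqn whnlc ytr zxla kouml iifni pgo
Hunk 4: at line 4 remove [kouml,iifni] add [wjdvq,bwdi,qxfes] -> 8 lines: uqn whnlc ytr zxla wjdvq bwdi qxfes pgo
Hunk 5: at line 2 remove [zxla,wjdvq,bwdi] add [hegue,bmwo] -> 7 lines: uqn whnlc ytr hegue bmwo qxfes pgo
Final line count: 7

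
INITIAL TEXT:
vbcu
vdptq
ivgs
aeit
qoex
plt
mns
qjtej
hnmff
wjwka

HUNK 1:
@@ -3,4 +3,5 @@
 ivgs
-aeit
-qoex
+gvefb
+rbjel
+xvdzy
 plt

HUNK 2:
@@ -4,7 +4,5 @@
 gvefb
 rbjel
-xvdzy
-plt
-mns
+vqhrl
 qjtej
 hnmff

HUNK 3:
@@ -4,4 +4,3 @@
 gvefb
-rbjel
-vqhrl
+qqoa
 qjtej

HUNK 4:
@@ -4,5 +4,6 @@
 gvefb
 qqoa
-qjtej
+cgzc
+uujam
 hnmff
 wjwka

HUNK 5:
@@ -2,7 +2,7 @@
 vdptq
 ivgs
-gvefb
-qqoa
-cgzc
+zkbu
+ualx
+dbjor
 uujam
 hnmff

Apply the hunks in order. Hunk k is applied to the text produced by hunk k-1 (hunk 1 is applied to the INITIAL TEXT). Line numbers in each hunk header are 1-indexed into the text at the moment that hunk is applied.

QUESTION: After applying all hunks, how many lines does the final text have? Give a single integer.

Answer: 9

Derivation:
Hunk 1: at line 3 remove [aeit,qoex] add [gvefb,rbjel,xvdzy] -> 11 lines: vbcu vdptq ivgs gvefb rbjel xvdzy plt mns qjtej hnmff wjwka
Hunk 2: at line 4 remove [xvdzy,plt,mns] add [vqhrl] -> 9 lines: vbcu vdptq ivgs gvefb rbjel vqhrl qjtej hnmff wjwka
Hunk 3: at line 4 remove [rbjel,vqhrl] add [qqoa] -> 8 lines: vbcu vdptq ivgs gvefb qqoa qjtej hnmff wjwka
Hunk 4: at line 4 remove [qjtej] add [cgzc,uujam] -> 9 lines: vbcu vdptq ivgs gvefb qqoa cgzc uujam hnmff wjwka
Hunk 5: at line 2 remove [gvefb,qqoa,cgzc] add [zkbu,ualx,dbjor] -> 9 lines: vbcu vdptq ivgs zkbu ualx dbjor uujam hnmff wjwka
Final line count: 9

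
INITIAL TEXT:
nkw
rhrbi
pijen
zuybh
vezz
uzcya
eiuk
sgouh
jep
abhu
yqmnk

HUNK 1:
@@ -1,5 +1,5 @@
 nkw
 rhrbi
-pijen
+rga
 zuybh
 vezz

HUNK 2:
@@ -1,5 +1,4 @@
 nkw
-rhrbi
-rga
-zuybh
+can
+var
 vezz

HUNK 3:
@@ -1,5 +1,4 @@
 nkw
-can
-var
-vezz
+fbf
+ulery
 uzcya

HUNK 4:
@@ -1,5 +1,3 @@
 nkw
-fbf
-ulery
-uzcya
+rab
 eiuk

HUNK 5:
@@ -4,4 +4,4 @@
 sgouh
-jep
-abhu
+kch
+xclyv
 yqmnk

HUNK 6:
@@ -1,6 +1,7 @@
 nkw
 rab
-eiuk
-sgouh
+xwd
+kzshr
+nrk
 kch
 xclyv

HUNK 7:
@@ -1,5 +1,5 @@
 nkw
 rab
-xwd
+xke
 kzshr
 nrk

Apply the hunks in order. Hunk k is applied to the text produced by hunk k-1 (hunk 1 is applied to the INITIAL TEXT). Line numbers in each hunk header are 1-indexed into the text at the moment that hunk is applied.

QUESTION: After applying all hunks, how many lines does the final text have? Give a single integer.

Answer: 8

Derivation:
Hunk 1: at line 1 remove [pijen] add [rga] -> 11 lines: nkw rhrbi rga zuybh vezz uzcya eiuk sgouh jep abhu yqmnk
Hunk 2: at line 1 remove [rhrbi,rga,zuybh] add [can,var] -> 10 lines: nkw can var vezz uzcya eiuk sgouh jep abhu yqmnk
Hunk 3: at line 1 remove [can,var,vezz] add [fbf,ulery] -> 9 lines: nkw fbf ulery uzcya eiuk sgouh jep abhu yqmnk
Hunk 4: at line 1 remove [fbf,ulery,uzcya] add [rab] -> 7 lines: nkw rab eiuk sgouh jep abhu yqmnk
Hunk 5: at line 4 remove [jep,abhu] add [kch,xclyv] -> 7 lines: nkw rab eiuk sgouh kch xclyv yqmnk
Hunk 6: at line 1 remove [eiuk,sgouh] add [xwd,kzshr,nrk] -> 8 lines: nkw rab xwd kzshr nrk kch xclyv yqmnk
Hunk 7: at line 1 remove [xwd] add [xke] -> 8 lines: nkw rab xke kzshr nrk kch xclyv yqmnk
Final line count: 8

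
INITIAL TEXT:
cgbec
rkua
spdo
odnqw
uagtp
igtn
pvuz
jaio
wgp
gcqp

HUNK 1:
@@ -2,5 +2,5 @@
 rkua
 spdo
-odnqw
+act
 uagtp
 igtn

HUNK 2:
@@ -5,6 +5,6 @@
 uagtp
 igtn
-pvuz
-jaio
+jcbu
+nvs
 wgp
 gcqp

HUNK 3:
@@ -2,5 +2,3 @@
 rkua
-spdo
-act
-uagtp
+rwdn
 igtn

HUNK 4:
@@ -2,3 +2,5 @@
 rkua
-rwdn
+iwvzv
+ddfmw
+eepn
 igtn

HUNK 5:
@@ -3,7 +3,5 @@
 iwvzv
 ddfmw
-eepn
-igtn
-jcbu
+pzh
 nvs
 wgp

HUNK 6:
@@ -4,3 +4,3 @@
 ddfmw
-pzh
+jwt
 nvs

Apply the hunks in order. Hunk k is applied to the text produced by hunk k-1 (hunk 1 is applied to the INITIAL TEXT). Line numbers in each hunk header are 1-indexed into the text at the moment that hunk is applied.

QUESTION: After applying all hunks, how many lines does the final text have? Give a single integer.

Answer: 8

Derivation:
Hunk 1: at line 2 remove [odnqw] add [act] -> 10 lines: cgbec rkua spdo act uagtp igtn pvuz jaio wgp gcqp
Hunk 2: at line 5 remove [pvuz,jaio] add [jcbu,nvs] -> 10 lines: cgbec rkua spdo act uagtp igtn jcbu nvs wgp gcqp
Hunk 3: at line 2 remove [spdo,act,uagtp] add [rwdn] -> 8 lines: cgbec rkua rwdn igtn jcbu nvs wgp gcqp
Hunk 4: at line 2 remove [rwdn] add [iwvzv,ddfmw,eepn] -> 10 lines: cgbec rkua iwvzv ddfmw eepn igtn jcbu nvs wgp gcqp
Hunk 5: at line 3 remove [eepn,igtn,jcbu] add [pzh] -> 8 lines: cgbec rkua iwvzv ddfmw pzh nvs wgp gcqp
Hunk 6: at line 4 remove [pzh] add [jwt] -> 8 lines: cgbec rkua iwvzv ddfmw jwt nvs wgp gcqp
Final line count: 8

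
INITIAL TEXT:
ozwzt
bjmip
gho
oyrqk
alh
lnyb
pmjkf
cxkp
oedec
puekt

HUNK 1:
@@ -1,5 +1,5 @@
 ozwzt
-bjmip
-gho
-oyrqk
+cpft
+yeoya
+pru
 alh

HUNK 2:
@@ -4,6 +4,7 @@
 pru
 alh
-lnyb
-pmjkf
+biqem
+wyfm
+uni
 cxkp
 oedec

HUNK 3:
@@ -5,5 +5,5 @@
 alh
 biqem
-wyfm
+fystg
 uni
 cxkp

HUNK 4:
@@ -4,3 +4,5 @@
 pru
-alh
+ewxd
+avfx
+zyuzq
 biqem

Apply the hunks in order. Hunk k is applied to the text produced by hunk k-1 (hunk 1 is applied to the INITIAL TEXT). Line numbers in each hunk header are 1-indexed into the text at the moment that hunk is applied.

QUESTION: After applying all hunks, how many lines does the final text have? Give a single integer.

Answer: 13

Derivation:
Hunk 1: at line 1 remove [bjmip,gho,oyrqk] add [cpft,yeoya,pru] -> 10 lines: ozwzt cpft yeoya pru alh lnyb pmjkf cxkp oedec puekt
Hunk 2: at line 4 remove [lnyb,pmjkf] add [biqem,wyfm,uni] -> 11 lines: ozwzt cpft yeoya pru alh biqem wyfm uni cxkp oedec puekt
Hunk 3: at line 5 remove [wyfm] add [fystg] -> 11 lines: ozwzt cpft yeoya pru alh biqem fystg uni cxkp oedec puekt
Hunk 4: at line 4 remove [alh] add [ewxd,avfx,zyuzq] -> 13 lines: ozwzt cpft yeoya pru ewxd avfx zyuzq biqem fystg uni cxkp oedec puekt
Final line count: 13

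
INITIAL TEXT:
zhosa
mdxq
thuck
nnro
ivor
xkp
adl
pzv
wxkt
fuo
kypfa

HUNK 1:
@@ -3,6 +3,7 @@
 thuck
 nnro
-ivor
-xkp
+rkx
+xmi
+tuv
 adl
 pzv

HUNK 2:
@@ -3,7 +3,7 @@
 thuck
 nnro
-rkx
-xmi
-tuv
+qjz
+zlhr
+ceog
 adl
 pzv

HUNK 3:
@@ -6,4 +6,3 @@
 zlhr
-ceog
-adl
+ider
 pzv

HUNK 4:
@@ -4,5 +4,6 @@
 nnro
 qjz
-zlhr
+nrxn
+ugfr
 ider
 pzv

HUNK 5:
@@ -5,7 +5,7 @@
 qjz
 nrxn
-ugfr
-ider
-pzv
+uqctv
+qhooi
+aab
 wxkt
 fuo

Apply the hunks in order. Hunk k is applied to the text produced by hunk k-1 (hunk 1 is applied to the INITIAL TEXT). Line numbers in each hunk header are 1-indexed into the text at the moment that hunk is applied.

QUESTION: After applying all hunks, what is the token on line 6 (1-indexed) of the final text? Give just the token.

Hunk 1: at line 3 remove [ivor,xkp] add [rkx,xmi,tuv] -> 12 lines: zhosa mdxq thuck nnro rkx xmi tuv adl pzv wxkt fuo kypfa
Hunk 2: at line 3 remove [rkx,xmi,tuv] add [qjz,zlhr,ceog] -> 12 lines: zhosa mdxq thuck nnro qjz zlhr ceog adl pzv wxkt fuo kypfa
Hunk 3: at line 6 remove [ceog,adl] add [ider] -> 11 lines: zhosa mdxq thuck nnro qjz zlhr ider pzv wxkt fuo kypfa
Hunk 4: at line 4 remove [zlhr] add [nrxn,ugfr] -> 12 lines: zhosa mdxq thuck nnro qjz nrxn ugfr ider pzv wxkt fuo kypfa
Hunk 5: at line 5 remove [ugfr,ider,pzv] add [uqctv,qhooi,aab] -> 12 lines: zhosa mdxq thuck nnro qjz nrxn uqctv qhooi aab wxkt fuo kypfa
Final line 6: nrxn

Answer: nrxn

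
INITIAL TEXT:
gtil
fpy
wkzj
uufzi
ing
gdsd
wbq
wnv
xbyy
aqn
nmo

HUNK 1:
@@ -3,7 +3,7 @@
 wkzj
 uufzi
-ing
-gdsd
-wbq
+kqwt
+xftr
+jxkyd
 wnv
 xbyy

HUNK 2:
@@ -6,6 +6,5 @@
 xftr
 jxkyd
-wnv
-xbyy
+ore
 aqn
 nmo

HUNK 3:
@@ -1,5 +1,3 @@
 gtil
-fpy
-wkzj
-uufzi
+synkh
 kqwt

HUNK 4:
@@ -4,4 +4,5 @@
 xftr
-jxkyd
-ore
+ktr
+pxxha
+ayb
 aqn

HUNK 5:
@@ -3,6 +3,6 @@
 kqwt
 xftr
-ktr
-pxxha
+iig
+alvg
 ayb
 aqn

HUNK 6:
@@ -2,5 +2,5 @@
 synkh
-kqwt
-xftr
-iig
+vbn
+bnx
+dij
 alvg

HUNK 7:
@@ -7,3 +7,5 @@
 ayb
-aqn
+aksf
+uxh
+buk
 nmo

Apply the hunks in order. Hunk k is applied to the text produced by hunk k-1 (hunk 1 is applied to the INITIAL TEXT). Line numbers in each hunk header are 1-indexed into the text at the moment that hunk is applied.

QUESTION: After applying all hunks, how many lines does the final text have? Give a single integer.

Hunk 1: at line 3 remove [ing,gdsd,wbq] add [kqwt,xftr,jxkyd] -> 11 lines: gtil fpy wkzj uufzi kqwt xftr jxkyd wnv xbyy aqn nmo
Hunk 2: at line 6 remove [wnv,xbyy] add [ore] -> 10 lines: gtil fpy wkzj uufzi kqwt xftr jxkyd ore aqn nmo
Hunk 3: at line 1 remove [fpy,wkzj,uufzi] add [synkh] -> 8 lines: gtil synkh kqwt xftr jxkyd ore aqn nmo
Hunk 4: at line 4 remove [jxkyd,ore] add [ktr,pxxha,ayb] -> 9 lines: gtil synkh kqwt xftr ktr pxxha ayb aqn nmo
Hunk 5: at line 3 remove [ktr,pxxha] add [iig,alvg] -> 9 lines: gtil synkh kqwt xftr iig alvg ayb aqn nmo
Hunk 6: at line 2 remove [kqwt,xftr,iig] add [vbn,bnx,dij] -> 9 lines: gtil synkh vbn bnx dij alvg ayb aqn nmo
Hunk 7: at line 7 remove [aqn] add [aksf,uxh,buk] -> 11 lines: gtil synkh vbn bnx dij alvg ayb aksf uxh buk nmo
Final line count: 11

Answer: 11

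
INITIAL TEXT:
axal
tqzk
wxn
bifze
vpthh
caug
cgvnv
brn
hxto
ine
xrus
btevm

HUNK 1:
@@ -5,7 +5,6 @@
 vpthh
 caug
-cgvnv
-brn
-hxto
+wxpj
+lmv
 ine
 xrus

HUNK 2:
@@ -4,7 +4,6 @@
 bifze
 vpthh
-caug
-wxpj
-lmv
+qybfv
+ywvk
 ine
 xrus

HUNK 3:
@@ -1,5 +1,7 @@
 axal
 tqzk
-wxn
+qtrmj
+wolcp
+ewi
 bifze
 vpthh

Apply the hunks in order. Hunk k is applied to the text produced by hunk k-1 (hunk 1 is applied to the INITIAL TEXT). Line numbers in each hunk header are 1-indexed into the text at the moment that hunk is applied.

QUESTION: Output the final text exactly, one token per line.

Answer: axal
tqzk
qtrmj
wolcp
ewi
bifze
vpthh
qybfv
ywvk
ine
xrus
btevm

Derivation:
Hunk 1: at line 5 remove [cgvnv,brn,hxto] add [wxpj,lmv] -> 11 lines: axal tqzk wxn bifze vpthh caug wxpj lmv ine xrus btevm
Hunk 2: at line 4 remove [caug,wxpj,lmv] add [qybfv,ywvk] -> 10 lines: axal tqzk wxn bifze vpthh qybfv ywvk ine xrus btevm
Hunk 3: at line 1 remove [wxn] add [qtrmj,wolcp,ewi] -> 12 lines: axal tqzk qtrmj wolcp ewi bifze vpthh qybfv ywvk ine xrus btevm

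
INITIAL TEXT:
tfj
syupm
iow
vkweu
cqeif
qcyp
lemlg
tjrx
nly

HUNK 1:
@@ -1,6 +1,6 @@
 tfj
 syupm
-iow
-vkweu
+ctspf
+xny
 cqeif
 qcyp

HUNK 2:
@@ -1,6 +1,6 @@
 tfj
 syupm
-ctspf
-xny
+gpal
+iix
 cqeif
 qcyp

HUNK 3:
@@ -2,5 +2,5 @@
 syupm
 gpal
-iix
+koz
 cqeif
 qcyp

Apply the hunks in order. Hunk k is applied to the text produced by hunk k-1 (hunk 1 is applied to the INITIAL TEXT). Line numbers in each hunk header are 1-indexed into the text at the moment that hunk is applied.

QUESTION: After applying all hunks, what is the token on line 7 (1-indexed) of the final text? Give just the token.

Answer: lemlg

Derivation:
Hunk 1: at line 1 remove [iow,vkweu] add [ctspf,xny] -> 9 lines: tfj syupm ctspf xny cqeif qcyp lemlg tjrx nly
Hunk 2: at line 1 remove [ctspf,xny] add [gpal,iix] -> 9 lines: tfj syupm gpal iix cqeif qcyp lemlg tjrx nly
Hunk 3: at line 2 remove [iix] add [koz] -> 9 lines: tfj syupm gpal koz cqeif qcyp lemlg tjrx nly
Final line 7: lemlg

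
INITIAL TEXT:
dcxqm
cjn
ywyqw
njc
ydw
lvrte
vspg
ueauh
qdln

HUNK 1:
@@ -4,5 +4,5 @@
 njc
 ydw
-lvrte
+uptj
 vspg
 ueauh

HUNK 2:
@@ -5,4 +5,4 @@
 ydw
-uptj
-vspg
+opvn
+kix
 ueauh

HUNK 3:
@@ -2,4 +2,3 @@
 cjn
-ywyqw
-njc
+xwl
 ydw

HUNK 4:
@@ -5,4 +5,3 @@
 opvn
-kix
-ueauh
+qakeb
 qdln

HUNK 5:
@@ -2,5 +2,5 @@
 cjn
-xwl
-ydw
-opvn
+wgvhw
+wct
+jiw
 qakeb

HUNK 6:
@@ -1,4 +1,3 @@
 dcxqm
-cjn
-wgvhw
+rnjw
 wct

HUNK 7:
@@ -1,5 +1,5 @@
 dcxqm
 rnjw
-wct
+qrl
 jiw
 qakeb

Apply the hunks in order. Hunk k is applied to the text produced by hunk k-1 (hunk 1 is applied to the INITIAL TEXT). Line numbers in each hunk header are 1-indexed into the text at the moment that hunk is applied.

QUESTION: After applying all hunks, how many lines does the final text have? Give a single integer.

Answer: 6

Derivation:
Hunk 1: at line 4 remove [lvrte] add [uptj] -> 9 lines: dcxqm cjn ywyqw njc ydw uptj vspg ueauh qdln
Hunk 2: at line 5 remove [uptj,vspg] add [opvn,kix] -> 9 lines: dcxqm cjn ywyqw njc ydw opvn kix ueauh qdln
Hunk 3: at line 2 remove [ywyqw,njc] add [xwl] -> 8 lines: dcxqm cjn xwl ydw opvn kix ueauh qdln
Hunk 4: at line 5 remove [kix,ueauh] add [qakeb] -> 7 lines: dcxqm cjn xwl ydw opvn qakeb qdln
Hunk 5: at line 2 remove [xwl,ydw,opvn] add [wgvhw,wct,jiw] -> 7 lines: dcxqm cjn wgvhw wct jiw qakeb qdln
Hunk 6: at line 1 remove [cjn,wgvhw] add [rnjw] -> 6 lines: dcxqm rnjw wct jiw qakeb qdln
Hunk 7: at line 1 remove [wct] add [qrl] -> 6 lines: dcxqm rnjw qrl jiw qakeb qdln
Final line count: 6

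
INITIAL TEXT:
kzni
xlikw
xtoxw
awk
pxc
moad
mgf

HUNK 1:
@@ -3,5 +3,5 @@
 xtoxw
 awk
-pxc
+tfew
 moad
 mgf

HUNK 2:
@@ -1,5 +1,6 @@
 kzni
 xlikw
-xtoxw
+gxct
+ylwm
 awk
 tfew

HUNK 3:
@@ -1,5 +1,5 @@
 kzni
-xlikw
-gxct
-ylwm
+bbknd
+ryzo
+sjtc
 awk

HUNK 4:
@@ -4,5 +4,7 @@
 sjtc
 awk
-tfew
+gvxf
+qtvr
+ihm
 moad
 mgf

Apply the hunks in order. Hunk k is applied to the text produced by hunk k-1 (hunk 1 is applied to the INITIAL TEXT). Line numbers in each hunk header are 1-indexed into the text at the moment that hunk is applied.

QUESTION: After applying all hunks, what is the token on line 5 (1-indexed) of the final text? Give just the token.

Hunk 1: at line 3 remove [pxc] add [tfew] -> 7 lines: kzni xlikw xtoxw awk tfew moad mgf
Hunk 2: at line 1 remove [xtoxw] add [gxct,ylwm] -> 8 lines: kzni xlikw gxct ylwm awk tfew moad mgf
Hunk 3: at line 1 remove [xlikw,gxct,ylwm] add [bbknd,ryzo,sjtc] -> 8 lines: kzni bbknd ryzo sjtc awk tfew moad mgf
Hunk 4: at line 4 remove [tfew] add [gvxf,qtvr,ihm] -> 10 lines: kzni bbknd ryzo sjtc awk gvxf qtvr ihm moad mgf
Final line 5: awk

Answer: awk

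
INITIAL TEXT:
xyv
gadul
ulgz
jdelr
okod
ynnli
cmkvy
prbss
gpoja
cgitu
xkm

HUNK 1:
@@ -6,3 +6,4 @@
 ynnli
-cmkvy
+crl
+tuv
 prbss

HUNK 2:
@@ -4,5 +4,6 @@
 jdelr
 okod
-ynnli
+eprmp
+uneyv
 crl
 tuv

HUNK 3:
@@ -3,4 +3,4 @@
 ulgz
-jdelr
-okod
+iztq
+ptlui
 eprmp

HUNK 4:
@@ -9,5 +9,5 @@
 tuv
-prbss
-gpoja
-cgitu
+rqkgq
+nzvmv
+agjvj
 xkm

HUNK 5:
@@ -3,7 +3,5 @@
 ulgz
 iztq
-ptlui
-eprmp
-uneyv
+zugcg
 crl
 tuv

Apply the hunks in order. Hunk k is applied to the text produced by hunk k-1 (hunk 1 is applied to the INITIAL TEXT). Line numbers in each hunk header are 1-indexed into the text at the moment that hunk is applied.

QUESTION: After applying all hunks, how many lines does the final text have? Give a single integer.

Hunk 1: at line 6 remove [cmkvy] add [crl,tuv] -> 12 lines: xyv gadul ulgz jdelr okod ynnli crl tuv prbss gpoja cgitu xkm
Hunk 2: at line 4 remove [ynnli] add [eprmp,uneyv] -> 13 lines: xyv gadul ulgz jdelr okod eprmp uneyv crl tuv prbss gpoja cgitu xkm
Hunk 3: at line 3 remove [jdelr,okod] add [iztq,ptlui] -> 13 lines: xyv gadul ulgz iztq ptlui eprmp uneyv crl tuv prbss gpoja cgitu xkm
Hunk 4: at line 9 remove [prbss,gpoja,cgitu] add [rqkgq,nzvmv,agjvj] -> 13 lines: xyv gadul ulgz iztq ptlui eprmp uneyv crl tuv rqkgq nzvmv agjvj xkm
Hunk 5: at line 3 remove [ptlui,eprmp,uneyv] add [zugcg] -> 11 lines: xyv gadul ulgz iztq zugcg crl tuv rqkgq nzvmv agjvj xkm
Final line count: 11

Answer: 11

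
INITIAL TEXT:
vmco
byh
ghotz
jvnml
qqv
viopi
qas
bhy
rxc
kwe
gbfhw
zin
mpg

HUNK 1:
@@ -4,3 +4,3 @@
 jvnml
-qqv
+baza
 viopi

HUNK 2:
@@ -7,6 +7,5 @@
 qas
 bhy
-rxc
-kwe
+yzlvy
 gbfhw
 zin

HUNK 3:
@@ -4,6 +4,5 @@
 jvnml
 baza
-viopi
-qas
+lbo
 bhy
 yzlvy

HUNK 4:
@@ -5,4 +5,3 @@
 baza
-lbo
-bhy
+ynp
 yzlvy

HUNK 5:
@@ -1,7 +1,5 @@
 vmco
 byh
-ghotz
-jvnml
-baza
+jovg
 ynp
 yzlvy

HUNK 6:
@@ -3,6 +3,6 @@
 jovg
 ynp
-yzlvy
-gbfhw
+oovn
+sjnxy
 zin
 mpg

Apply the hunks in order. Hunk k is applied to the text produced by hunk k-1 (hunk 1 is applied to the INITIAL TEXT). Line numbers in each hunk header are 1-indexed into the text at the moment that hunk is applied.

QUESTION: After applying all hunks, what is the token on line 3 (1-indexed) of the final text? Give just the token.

Answer: jovg

Derivation:
Hunk 1: at line 4 remove [qqv] add [baza] -> 13 lines: vmco byh ghotz jvnml baza viopi qas bhy rxc kwe gbfhw zin mpg
Hunk 2: at line 7 remove [rxc,kwe] add [yzlvy] -> 12 lines: vmco byh ghotz jvnml baza viopi qas bhy yzlvy gbfhw zin mpg
Hunk 3: at line 4 remove [viopi,qas] add [lbo] -> 11 lines: vmco byh ghotz jvnml baza lbo bhy yzlvy gbfhw zin mpg
Hunk 4: at line 5 remove [lbo,bhy] add [ynp] -> 10 lines: vmco byh ghotz jvnml baza ynp yzlvy gbfhw zin mpg
Hunk 5: at line 1 remove [ghotz,jvnml,baza] add [jovg] -> 8 lines: vmco byh jovg ynp yzlvy gbfhw zin mpg
Hunk 6: at line 3 remove [yzlvy,gbfhw] add [oovn,sjnxy] -> 8 lines: vmco byh jovg ynp oovn sjnxy zin mpg
Final line 3: jovg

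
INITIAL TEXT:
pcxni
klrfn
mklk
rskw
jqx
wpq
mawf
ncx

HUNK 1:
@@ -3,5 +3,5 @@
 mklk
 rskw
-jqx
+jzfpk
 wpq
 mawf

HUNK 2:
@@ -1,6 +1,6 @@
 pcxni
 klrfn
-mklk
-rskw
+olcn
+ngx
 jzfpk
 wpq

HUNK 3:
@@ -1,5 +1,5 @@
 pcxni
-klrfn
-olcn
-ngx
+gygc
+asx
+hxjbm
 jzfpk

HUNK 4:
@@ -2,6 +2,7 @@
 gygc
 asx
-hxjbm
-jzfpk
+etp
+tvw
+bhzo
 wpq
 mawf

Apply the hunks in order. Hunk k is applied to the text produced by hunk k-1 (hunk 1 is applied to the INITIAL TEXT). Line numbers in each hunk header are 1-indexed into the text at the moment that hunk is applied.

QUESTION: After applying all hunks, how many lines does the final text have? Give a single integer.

Answer: 9

Derivation:
Hunk 1: at line 3 remove [jqx] add [jzfpk] -> 8 lines: pcxni klrfn mklk rskw jzfpk wpq mawf ncx
Hunk 2: at line 1 remove [mklk,rskw] add [olcn,ngx] -> 8 lines: pcxni klrfn olcn ngx jzfpk wpq mawf ncx
Hunk 3: at line 1 remove [klrfn,olcn,ngx] add [gygc,asx,hxjbm] -> 8 lines: pcxni gygc asx hxjbm jzfpk wpq mawf ncx
Hunk 4: at line 2 remove [hxjbm,jzfpk] add [etp,tvw,bhzo] -> 9 lines: pcxni gygc asx etp tvw bhzo wpq mawf ncx
Final line count: 9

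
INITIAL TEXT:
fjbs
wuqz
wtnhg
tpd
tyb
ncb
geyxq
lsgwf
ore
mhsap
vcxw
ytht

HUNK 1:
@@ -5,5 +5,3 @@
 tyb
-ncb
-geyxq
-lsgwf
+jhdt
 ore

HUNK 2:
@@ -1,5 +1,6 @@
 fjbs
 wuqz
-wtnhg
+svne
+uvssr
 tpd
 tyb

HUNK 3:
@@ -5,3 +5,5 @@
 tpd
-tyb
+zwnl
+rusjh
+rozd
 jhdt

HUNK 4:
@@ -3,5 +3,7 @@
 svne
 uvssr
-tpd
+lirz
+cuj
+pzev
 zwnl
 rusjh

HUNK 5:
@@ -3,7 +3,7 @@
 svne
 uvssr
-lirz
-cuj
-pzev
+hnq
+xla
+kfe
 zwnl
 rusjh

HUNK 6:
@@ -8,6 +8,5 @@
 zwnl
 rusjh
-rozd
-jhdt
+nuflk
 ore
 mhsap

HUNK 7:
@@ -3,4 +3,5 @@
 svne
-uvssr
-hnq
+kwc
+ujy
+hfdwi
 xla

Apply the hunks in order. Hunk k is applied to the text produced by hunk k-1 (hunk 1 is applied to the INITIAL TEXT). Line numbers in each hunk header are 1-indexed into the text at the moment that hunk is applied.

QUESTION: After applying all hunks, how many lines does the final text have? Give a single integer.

Answer: 15

Derivation:
Hunk 1: at line 5 remove [ncb,geyxq,lsgwf] add [jhdt] -> 10 lines: fjbs wuqz wtnhg tpd tyb jhdt ore mhsap vcxw ytht
Hunk 2: at line 1 remove [wtnhg] add [svne,uvssr] -> 11 lines: fjbs wuqz svne uvssr tpd tyb jhdt ore mhsap vcxw ytht
Hunk 3: at line 5 remove [tyb] add [zwnl,rusjh,rozd] -> 13 lines: fjbs wuqz svne uvssr tpd zwnl rusjh rozd jhdt ore mhsap vcxw ytht
Hunk 4: at line 3 remove [tpd] add [lirz,cuj,pzev] -> 15 lines: fjbs wuqz svne uvssr lirz cuj pzev zwnl rusjh rozd jhdt ore mhsap vcxw ytht
Hunk 5: at line 3 remove [lirz,cuj,pzev] add [hnq,xla,kfe] -> 15 lines: fjbs wuqz svne uvssr hnq xla kfe zwnl rusjh rozd jhdt ore mhsap vcxw ytht
Hunk 6: at line 8 remove [rozd,jhdt] add [nuflk] -> 14 lines: fjbs wuqz svne uvssr hnq xla kfe zwnl rusjh nuflk ore mhsap vcxw ytht
Hunk 7: at line 3 remove [uvssr,hnq] add [kwc,ujy,hfdwi] -> 15 lines: fjbs wuqz svne kwc ujy hfdwi xla kfe zwnl rusjh nuflk ore mhsap vcxw ytht
Final line count: 15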